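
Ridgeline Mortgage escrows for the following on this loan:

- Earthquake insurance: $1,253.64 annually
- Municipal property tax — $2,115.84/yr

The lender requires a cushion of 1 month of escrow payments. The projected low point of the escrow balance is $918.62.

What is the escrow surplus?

Earthquake insurance: $1,253.64/yr
Municipal property tax: $2,115.84/yr
Yearly total = $1,253.64 + $2,115.84 = $3,369.48
Monthly = $3,369.48 / 12 = $280.79
Required reserve = 1 × $280.79 = $280.79
Excess over cushion: $918.62 − $280.79 = $637.83

$637.83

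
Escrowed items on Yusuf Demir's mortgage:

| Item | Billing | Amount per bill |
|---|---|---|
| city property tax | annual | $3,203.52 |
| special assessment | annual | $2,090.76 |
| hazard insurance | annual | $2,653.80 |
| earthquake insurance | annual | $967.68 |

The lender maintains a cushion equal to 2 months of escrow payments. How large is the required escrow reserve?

City property tax — $3,203.52 per year
Special assessment — $2,090.76 per year
Hazard insurance — $2,653.80 per year
Earthquake insurance — $967.68 per year
Total per year = $8,915.76
Monthly = $8,915.76 / 12 = $742.98
Required cushion = 2 × $742.98 = $1,485.96

$1,485.96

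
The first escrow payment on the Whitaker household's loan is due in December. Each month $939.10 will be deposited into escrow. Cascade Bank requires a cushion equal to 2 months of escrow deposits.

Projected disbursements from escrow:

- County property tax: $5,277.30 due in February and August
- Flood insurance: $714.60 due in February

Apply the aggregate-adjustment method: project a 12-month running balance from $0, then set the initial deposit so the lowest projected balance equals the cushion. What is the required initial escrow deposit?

$5,052.80

Cushion = 2 × $939.10 = $1,878.20
Trial balance (start $0, +$939.10 each month, − disbursements):
  Dec: +$939.10 → $939.10
  Jan: +$939.10 → $1,878.20
  Feb: +$939.10 − $5,991.90 → -$3,174.60
  Mar: +$939.10 → -$2,235.50
  Apr: +$939.10 → -$1,296.40
  May: +$939.10 → -$357.30
  Jun: +$939.10 → $581.80
  Jul: +$939.10 → $1,520.90
  Aug: +$939.10 − $5,277.30 → -$2,817.30
  Sep: +$939.10 → -$1,878.20
  Oct: +$939.10 → -$939.10
  Nov: +$939.10 → $0.00
Lowest trial balance = -$3,174.60 (Feb)
Initial deposit = cushion − low point = $1,878.20 − (-$3,174.60) = $5,052.80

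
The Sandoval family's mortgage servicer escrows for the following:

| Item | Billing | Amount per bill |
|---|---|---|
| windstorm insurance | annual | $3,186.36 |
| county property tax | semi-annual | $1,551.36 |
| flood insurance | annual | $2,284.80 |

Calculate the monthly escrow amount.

$714.49

Windstorm insurance = $3,186.36
County property tax = $1,551.36 × 2 = $3,102.72
Flood insurance = $2,284.80
Total per year = $3,186.36 + $3,102.72 + $2,284.80 = $8,573.88
Monthly = $8,573.88 / 12 = $714.49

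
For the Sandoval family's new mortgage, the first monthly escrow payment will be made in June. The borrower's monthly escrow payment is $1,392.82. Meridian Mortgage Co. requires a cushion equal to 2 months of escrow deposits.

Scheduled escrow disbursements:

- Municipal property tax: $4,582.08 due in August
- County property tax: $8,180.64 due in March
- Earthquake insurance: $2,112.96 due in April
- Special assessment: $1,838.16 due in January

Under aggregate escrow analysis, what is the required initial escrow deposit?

Cushion = 2 × $1,392.82 = $2,785.64
Trial balance (start $0, +$1,392.82 each month, − disbursements):
  Jun: +$1,392.82 → $1,392.82
  Jul: +$1,392.82 → $2,785.64
  Aug: +$1,392.82 − $4,582.08 → -$403.62
  Sep: +$1,392.82 → $989.20
  Oct: +$1,392.82 → $2,382.02
  Nov: +$1,392.82 → $3,774.84
  Dec: +$1,392.82 → $5,167.66
  Jan: +$1,392.82 − $1,838.16 → $4,722.32
  Feb: +$1,392.82 → $6,115.14
  Mar: +$1,392.82 − $8,180.64 → -$672.68
  Apr: +$1,392.82 − $2,112.96 → -$1,392.82
  May: +$1,392.82 → $0.00
Lowest trial balance = -$1,392.82 (Apr)
Initial deposit = cushion − low point = $2,785.64 − (-$1,392.82) = $4,178.46

$4,178.46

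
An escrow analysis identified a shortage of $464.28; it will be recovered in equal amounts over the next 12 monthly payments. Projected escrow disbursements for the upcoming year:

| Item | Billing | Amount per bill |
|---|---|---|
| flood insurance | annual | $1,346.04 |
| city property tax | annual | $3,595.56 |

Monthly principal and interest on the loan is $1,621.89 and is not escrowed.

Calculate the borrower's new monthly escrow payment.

$450.49

Flood insurance: $1,346.04/yr
City property tax: $3,595.56/yr
Combined annual = $4,941.60
Per month = $4,941.60 / 12 = $411.80
Shortage per month = $464.28 / 12 = $38.69
Adjusted monthly = $411.80 + $38.69 = $450.49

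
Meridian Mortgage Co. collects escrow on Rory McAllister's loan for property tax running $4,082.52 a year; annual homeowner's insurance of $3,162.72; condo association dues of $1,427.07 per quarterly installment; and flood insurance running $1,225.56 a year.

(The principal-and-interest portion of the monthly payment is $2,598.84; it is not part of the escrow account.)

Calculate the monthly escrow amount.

Property tax — $4,082.52
Homeowner's insurance — $3,162.72
Condo association dues — $1,427.07 × 4 = $5,708.28
Flood insurance — $1,225.56
Combined annual = $14,179.08
Monthly = $14,179.08 / 12 = $1,181.59

$1,181.59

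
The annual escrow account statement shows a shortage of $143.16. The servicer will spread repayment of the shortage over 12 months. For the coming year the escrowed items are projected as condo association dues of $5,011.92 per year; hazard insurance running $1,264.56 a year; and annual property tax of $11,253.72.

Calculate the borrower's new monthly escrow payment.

$1,472.78

Condo association dues = $5,011.92
Hazard insurance = $1,264.56
Property tax = $11,253.72
Total per year = $17,530.20
Base monthly escrow = $17,530.20 ÷ 12 = $1,460.85
Monthly shortage recovery: $143.16 / 12 = $11.93
New monthly escrow = $1,460.85 + $11.93 = $1,472.78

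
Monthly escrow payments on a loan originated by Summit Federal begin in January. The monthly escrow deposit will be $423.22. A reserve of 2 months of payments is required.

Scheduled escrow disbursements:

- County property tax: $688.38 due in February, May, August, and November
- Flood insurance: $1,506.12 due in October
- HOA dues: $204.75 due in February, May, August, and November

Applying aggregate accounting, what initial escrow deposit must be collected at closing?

$1,269.66

Cushion = 2 × $423.22 = $846.44
Trial balance (start $0, +$423.22 each month, − disbursements):
  Jan: +$423.22 → $423.22
  Feb: +$423.22 − $893.13 → -$46.69
  Mar: +$423.22 → $376.53
  Apr: +$423.22 → $799.75
  May: +$423.22 − $893.13 → $329.84
  Jun: +$423.22 → $753.06
  Jul: +$423.22 → $1,176.28
  Aug: +$423.22 − $893.13 → $706.37
  Sep: +$423.22 → $1,129.59
  Oct: +$423.22 − $1,506.12 → $46.69
  Nov: +$423.22 − $893.13 → -$423.22
  Dec: +$423.22 → $0.00
Lowest trial balance = -$423.22 (Nov)
Initial deposit = cushion − low point = $846.44 − (-$423.22) = $1,269.66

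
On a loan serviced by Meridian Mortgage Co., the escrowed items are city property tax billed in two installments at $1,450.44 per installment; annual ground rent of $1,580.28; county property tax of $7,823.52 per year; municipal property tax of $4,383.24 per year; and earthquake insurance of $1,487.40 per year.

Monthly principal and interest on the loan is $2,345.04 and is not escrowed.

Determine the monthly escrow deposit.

$1,514.61

City property tax: $1,450.44 × 2 = $2,900.88 annually
Ground rent: $1,580.28 annually
County property tax: $7,823.52 annually
Municipal property tax: $4,383.24 annually
Earthquake insurance: $1,487.40 annually
Annual escrow total = $2,900.88 + $1,580.28 + $7,823.52 + $4,383.24 + $1,487.40 = $18,175.32
Per month = $18,175.32 ÷ 12 = $1,514.61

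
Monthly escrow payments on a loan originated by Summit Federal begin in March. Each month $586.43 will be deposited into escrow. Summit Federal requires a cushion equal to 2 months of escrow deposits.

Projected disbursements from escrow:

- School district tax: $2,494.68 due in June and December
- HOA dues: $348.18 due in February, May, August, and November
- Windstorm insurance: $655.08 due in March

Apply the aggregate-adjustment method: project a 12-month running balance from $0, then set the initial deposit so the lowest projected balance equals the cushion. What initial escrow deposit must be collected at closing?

$2,325.08

Cushion = 2 × $586.43 = $1,172.86
Trial balance (start $0, +$586.43 each month, − disbursements):
  Mar: +$586.43 − $655.08 → -$68.65
  Apr: +$586.43 → $517.78
  May: +$586.43 − $348.18 → $756.03
  Jun: +$586.43 − $2,494.68 → -$1,152.22
  Jul: +$586.43 → -$565.79
  Aug: +$586.43 − $348.18 → -$327.54
  Sep: +$586.43 → $258.89
  Oct: +$586.43 → $845.32
  Nov: +$586.43 − $348.18 → $1,083.57
  Dec: +$586.43 − $2,494.68 → -$824.68
  Jan: +$586.43 → -$238.25
  Feb: +$586.43 − $348.18 → $0.00
Lowest trial balance = -$1,152.22 (Jun)
Initial deposit = cushion − low point = $1,172.86 − (-$1,152.22) = $2,325.08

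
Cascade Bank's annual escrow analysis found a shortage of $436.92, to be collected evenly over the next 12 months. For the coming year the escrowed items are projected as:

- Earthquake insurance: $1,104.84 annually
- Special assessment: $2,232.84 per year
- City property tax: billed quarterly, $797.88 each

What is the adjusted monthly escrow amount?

$580.51

Earthquake insurance: $1,104.84
Special assessment: $2,232.84
City property tax: $797.88 × 4 = $3,191.52
Combined annual = $1,104.84 + $2,232.84 + $3,191.52 = $6,529.20
Base monthly escrow = $6,529.20 / 12 = $544.10
Shortage per month = $436.92 ÷ 12 = $36.41
Adjusted monthly = $544.10 + $36.41 = $580.51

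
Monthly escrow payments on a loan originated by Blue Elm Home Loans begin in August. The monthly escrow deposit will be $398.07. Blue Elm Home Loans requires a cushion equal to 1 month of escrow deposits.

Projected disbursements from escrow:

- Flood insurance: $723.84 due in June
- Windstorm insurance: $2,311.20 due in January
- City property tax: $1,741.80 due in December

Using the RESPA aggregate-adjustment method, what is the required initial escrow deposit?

Cushion = 1 × $398.07 = $398.07
Trial balance (start $0, +$398.07 each month, − disbursements):
  Aug: +$398.07 → $398.07
  Sep: +$398.07 → $796.14
  Oct: +$398.07 → $1,194.21
  Nov: +$398.07 → $1,592.28
  Dec: +$398.07 − $1,741.80 → $248.55
  Jan: +$398.07 − $2,311.20 → -$1,664.58
  Feb: +$398.07 → -$1,266.51
  Mar: +$398.07 → -$868.44
  Apr: +$398.07 → -$470.37
  May: +$398.07 → -$72.30
  Jun: +$398.07 − $723.84 → -$398.07
  Jul: +$398.07 → $0.00
Lowest trial balance = -$1,664.58 (Jan)
Initial deposit = cushion − low point = $398.07 − (-$1,664.58) = $2,062.65

$2,062.65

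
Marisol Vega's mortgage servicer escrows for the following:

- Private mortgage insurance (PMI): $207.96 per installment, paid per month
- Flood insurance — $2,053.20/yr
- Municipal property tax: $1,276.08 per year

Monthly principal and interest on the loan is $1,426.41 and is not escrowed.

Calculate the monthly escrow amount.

Private mortgage insurance (PMI): $207.96 × 12 = $2,495.52 annually
Flood insurance: $2,053.20 annually
Municipal property tax: $1,276.08 annually
Total per year = $2,495.52 + $2,053.20 + $1,276.08 = $5,824.80
Monthly escrow = $5,824.80 ÷ 12 = $485.40

$485.40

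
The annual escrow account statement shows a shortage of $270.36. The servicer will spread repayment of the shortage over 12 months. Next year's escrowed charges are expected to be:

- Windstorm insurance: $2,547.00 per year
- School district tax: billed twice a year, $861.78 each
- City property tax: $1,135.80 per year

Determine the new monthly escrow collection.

$473.06

Windstorm insurance: $2,547.00
School district tax: $861.78 × 2 = $1,723.56
City property tax: $1,135.80
Total annual escrow = $2,547.00 + $1,723.56 + $1,135.80 = $5,406.36
Monthly escrow = $5,406.36 / 12 = $450.53
Shortage per month = $270.36 ÷ 12 = $22.53
New monthly escrow = $450.53 + $22.53 = $473.06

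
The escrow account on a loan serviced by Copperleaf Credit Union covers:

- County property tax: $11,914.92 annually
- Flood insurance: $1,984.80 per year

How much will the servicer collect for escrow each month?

$1,158.31

County property tax — $11,914.92/yr
Flood insurance — $1,984.80/yr
Yearly total = $11,914.92 + $1,984.80 = $13,899.72
Monthly = $13,899.72 ÷ 12 = $1,158.31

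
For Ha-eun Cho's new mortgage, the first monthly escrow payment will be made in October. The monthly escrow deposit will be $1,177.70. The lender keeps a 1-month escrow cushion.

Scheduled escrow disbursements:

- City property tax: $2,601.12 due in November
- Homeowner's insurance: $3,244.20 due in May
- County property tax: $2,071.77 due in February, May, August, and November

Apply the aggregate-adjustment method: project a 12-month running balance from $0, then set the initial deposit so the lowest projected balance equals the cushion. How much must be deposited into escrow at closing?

Cushion = 1 × $1,177.70 = $1,177.70
Trial balance (start $0, +$1,177.70 each month, − disbursements):
  Oct: +$1,177.70 → $1,177.70
  Nov: +$1,177.70 − $4,672.89 → -$2,317.49
  Dec: +$1,177.70 → -$1,139.79
  Jan: +$1,177.70 → $37.91
  Feb: +$1,177.70 − $2,071.77 → -$856.16
  Mar: +$1,177.70 → $321.54
  Apr: +$1,177.70 → $1,499.24
  May: +$1,177.70 − $5,315.97 → -$2,639.03
  Jun: +$1,177.70 → -$1,461.33
  Jul: +$1,177.70 → -$283.63
  Aug: +$1,177.70 − $2,071.77 → -$1,177.70
  Sep: +$1,177.70 → $0.00
Lowest trial balance = -$2,639.03 (May)
Initial deposit = cushion − low point = $1,177.70 − (-$2,639.03) = $3,816.73

$3,816.73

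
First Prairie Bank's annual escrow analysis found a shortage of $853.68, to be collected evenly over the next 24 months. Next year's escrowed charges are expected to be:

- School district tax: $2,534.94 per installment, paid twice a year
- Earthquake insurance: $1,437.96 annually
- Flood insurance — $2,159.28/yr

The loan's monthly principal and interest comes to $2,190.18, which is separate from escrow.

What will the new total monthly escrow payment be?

School district tax = $2,534.94 × 2 = $5,069.88 annually
Earthquake insurance = $1,437.96 annually
Flood insurance = $2,159.28 annually
Annual escrow total = $5,069.88 + $1,437.96 + $2,159.28 = $8,667.12
Base monthly escrow = $8,667.12 / 12 = $722.26
Shortage spread = $853.68 / 24 = $35.57/mo
Adjusted monthly = $722.26 + $35.57 = $757.83

$757.83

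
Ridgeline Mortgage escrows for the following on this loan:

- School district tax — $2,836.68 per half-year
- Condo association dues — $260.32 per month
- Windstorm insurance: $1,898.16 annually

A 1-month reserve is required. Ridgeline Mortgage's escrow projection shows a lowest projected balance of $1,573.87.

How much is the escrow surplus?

$682.59

School district tax — $2,836.68 × 2 = $5,673.36/yr
Condo association dues — $260.32 × 12 = $3,123.84/yr
Windstorm insurance — $1,898.16/yr
Total annual escrow = $5,673.36 + $3,123.84 + $1,898.16 = $10,695.36
Base monthly escrow = $10,695.36 / 12 = $891.28
Cushion = 1 × $891.28 = $891.28
Excess over cushion: $1,573.87 − $891.28 = $682.59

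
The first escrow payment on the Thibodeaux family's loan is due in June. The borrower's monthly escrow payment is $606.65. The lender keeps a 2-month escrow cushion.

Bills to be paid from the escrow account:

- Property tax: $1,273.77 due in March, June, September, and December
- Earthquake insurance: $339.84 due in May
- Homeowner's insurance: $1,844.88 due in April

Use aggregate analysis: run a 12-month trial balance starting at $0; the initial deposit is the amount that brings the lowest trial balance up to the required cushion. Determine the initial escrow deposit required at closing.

Cushion = 2 × $606.65 = $1,213.30
Trial balance (start $0, +$606.65 each month, − disbursements):
  Jun: +$606.65 − $1,273.77 → -$667.12
  Jul: +$606.65 → -$60.47
  Aug: +$606.65 → $546.18
  Sep: +$606.65 − $1,273.77 → -$120.94
  Oct: +$606.65 → $485.71
  Nov: +$606.65 → $1,092.36
  Dec: +$606.65 − $1,273.77 → $425.24
  Jan: +$606.65 → $1,031.89
  Feb: +$606.65 → $1,638.54
  Mar: +$606.65 − $1,273.77 → $971.42
  Apr: +$606.65 − $1,844.88 → -$266.81
  May: +$606.65 − $339.84 → $0.00
Lowest trial balance = -$667.12 (Jun)
Initial deposit = cushion − low point = $1,213.30 − (-$667.12) = $1,880.42

$1,880.42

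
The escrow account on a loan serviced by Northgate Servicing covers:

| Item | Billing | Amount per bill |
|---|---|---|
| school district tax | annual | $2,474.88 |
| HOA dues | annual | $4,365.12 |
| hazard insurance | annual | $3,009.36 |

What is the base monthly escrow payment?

$820.78

School district tax = $2,474.88 annually
HOA dues = $4,365.12 annually
Hazard insurance = $3,009.36 annually
Yearly total = $9,849.36
Monthly escrow = $9,849.36 / 12 = $820.78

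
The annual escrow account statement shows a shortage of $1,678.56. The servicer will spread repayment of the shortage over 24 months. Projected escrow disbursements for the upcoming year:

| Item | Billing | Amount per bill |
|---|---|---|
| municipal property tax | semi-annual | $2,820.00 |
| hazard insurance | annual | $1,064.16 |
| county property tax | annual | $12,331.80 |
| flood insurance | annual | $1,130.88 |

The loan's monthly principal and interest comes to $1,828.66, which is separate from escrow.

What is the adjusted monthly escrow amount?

$1,750.51

Municipal property tax — $2,820.00 × 2 = $5,640.00 annually
Hazard insurance — $1,064.16 annually
County property tax — $12,331.80 annually
Flood insurance — $1,130.88 annually
Yearly total = $5,640.00 + $1,064.16 + $12,331.80 + $1,130.88 = $20,166.84
Base monthly escrow = $20,166.84 / 12 = $1,680.57
Shortage spread = $1,678.56 ÷ 24 = $69.94/mo
New monthly escrow = $1,680.57 + $69.94 = $1,750.51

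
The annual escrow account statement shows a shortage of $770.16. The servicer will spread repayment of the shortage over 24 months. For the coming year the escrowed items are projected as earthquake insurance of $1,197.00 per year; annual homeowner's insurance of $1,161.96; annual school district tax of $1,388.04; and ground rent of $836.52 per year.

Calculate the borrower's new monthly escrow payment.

Earthquake insurance: $1,197.00 annually
Homeowner's insurance: $1,161.96 annually
School district tax: $1,388.04 annually
Ground rent: $836.52 annually
Total annual escrow = $1,197.00 + $1,161.96 + $1,388.04 + $836.52 = $4,583.52
Monthly = $4,583.52 ÷ 12 = $381.96
Shortage per month = $770.16 / 24 = $32.09
Adjusted monthly = $381.96 + $32.09 = $414.05

$414.05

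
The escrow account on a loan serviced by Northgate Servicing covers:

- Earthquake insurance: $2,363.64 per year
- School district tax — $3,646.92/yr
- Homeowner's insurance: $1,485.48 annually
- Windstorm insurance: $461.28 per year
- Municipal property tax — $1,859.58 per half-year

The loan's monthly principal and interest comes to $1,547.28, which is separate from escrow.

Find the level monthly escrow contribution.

$973.04

Earthquake insurance = $2,363.64 per year
School district tax = $3,646.92 per year
Homeowner's insurance = $1,485.48 per year
Windstorm insurance = $461.28 per year
Municipal property tax = $1,859.58 × 2 = $3,719.16 per year
Total per year = $2,363.64 + $3,646.92 + $1,485.48 + $461.28 + $3,719.16 = $11,676.48
Monthly = $11,676.48 / 12 = $973.04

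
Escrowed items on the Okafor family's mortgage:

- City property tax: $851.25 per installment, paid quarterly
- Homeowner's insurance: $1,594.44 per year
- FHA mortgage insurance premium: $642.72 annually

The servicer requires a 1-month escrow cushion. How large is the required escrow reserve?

City property tax: $851.25 × 4 = $3,405.00/yr
Homeowner's insurance: $1,594.44/yr
FHA mortgage insurance premium: $642.72/yr
Annual escrow total = $5,642.16
Base monthly escrow = $5,642.16 ÷ 12 = $470.18
Cushion = 1 × $470.18 = $470.18

$470.18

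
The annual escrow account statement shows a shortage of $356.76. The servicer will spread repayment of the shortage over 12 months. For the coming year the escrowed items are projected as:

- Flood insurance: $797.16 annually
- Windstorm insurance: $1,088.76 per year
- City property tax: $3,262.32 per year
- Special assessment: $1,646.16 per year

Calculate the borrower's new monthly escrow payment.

$595.93

Flood insurance = $797.16 annually
Windstorm insurance = $1,088.76 annually
City property tax = $3,262.32 annually
Special assessment = $1,646.16 annually
Annual escrow total = $6,794.40
Base monthly escrow = $6,794.40 ÷ 12 = $566.20
Shortage per month = $356.76 ÷ 12 = $29.73
Adjusted monthly = $566.20 + $29.73 = $595.93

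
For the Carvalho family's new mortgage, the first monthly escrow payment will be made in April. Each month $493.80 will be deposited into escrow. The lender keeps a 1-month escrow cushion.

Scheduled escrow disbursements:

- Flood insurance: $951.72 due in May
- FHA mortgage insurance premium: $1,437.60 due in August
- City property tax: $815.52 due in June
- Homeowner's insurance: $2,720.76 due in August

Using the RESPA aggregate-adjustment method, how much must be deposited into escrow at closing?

Cushion = 1 × $493.80 = $493.80
Trial balance (start $0, +$493.80 each month, − disbursements):
  Apr: +$493.80 → $493.80
  May: +$493.80 − $951.72 → $35.88
  Jun: +$493.80 − $815.52 → -$285.84
  Jul: +$493.80 → $207.96
  Aug: +$493.80 − $4,158.36 → -$3,456.60
  Sep: +$493.80 → -$2,962.80
  Oct: +$493.80 → -$2,469.00
  Nov: +$493.80 → -$1,975.20
  Dec: +$493.80 → -$1,481.40
  Jan: +$493.80 → -$987.60
  Feb: +$493.80 → -$493.80
  Mar: +$493.80 → $0.00
Lowest trial balance = -$3,456.60 (Aug)
Initial deposit = cushion − low point = $493.80 − (-$3,456.60) = $3,950.40

$3,950.40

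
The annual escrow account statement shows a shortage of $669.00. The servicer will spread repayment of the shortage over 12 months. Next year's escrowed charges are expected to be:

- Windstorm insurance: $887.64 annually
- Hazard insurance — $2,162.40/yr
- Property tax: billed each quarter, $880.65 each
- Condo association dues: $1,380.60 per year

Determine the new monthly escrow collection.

$718.52

Windstorm insurance: $887.64
Hazard insurance: $2,162.40
Property tax: $880.65 × 4 = $3,522.60
Condo association dues: $1,380.60
Annual escrow total = $887.64 + $2,162.40 + $3,522.60 + $1,380.60 = $7,953.24
Monthly = $7,953.24 ÷ 12 = $662.77
Monthly shortage recovery: $669.00 / 12 = $55.75
Adjusted monthly = $662.77 + $55.75 = $718.52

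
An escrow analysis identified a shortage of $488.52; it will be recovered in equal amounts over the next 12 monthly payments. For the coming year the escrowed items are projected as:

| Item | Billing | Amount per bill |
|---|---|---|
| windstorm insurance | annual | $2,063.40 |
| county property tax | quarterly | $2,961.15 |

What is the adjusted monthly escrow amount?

Windstorm insurance: $2,063.40/yr
County property tax: $2,961.15 × 4 = $11,844.60/yr
Total annual escrow = $2,063.40 + $11,844.60 = $13,908.00
Base monthly escrow = $13,908.00 / 12 = $1,159.00
Shortage per month = $488.52 / 12 = $40.71
New monthly escrow = $1,159.00 + $40.71 = $1,199.71

$1,199.71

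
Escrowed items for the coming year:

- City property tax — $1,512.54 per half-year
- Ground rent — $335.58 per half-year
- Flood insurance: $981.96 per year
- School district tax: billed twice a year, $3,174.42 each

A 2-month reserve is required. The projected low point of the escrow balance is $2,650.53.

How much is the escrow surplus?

$812.69

City property tax — $1,512.54 × 2 = $3,025.08 annually
Ground rent — $335.58 × 2 = $671.16 annually
Flood insurance — $981.96 annually
School district tax — $3,174.42 × 2 = $6,348.84 annually
Total annual escrow = $11,027.04
Monthly = $11,027.04 ÷ 12 = $918.92
Required cushion = 2 × $918.92 = $1,837.84
Surplus = $2,650.53 − $1,837.84 = $812.69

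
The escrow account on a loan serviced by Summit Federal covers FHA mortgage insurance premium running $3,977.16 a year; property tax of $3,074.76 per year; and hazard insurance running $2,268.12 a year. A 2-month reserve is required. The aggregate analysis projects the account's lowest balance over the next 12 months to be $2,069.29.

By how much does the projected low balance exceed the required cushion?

$515.95

FHA mortgage insurance premium: $3,977.16 per year
Property tax: $3,074.76 per year
Hazard insurance: $2,268.12 per year
Total annual escrow = $3,977.16 + $3,074.76 + $2,268.12 = $9,320.04
Monthly = $9,320.04 ÷ 12 = $776.67
Required cushion = 2 × $776.67 = $1,553.34
Excess over cushion: $2,069.29 − $1,553.34 = $515.95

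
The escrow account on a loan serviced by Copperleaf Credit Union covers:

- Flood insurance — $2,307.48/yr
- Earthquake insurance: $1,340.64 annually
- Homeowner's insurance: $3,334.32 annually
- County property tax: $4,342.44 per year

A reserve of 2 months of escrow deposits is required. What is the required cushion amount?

Flood insurance: $2,307.48
Earthquake insurance: $1,340.64
Homeowner's insurance: $3,334.32
County property tax: $4,342.44
Yearly total = $2,307.48 + $1,340.64 + $3,334.32 + $4,342.44 = $11,324.88
Monthly = $11,324.88 / 12 = $943.74
Reserve = 2 × $943.74 = $1,887.48

$1,887.48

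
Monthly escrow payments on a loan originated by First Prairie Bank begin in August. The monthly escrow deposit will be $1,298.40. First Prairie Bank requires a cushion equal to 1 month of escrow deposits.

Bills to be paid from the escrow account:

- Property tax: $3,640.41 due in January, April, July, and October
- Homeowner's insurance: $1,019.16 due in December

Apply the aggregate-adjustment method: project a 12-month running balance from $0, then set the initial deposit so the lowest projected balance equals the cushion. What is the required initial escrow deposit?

$1,807.98

Cushion = 1 × $1,298.40 = $1,298.40
Trial balance (start $0, +$1,298.40 each month, − disbursements):
  Aug: +$1,298.40 → $1,298.40
  Sep: +$1,298.40 → $2,596.80
  Oct: +$1,298.40 − $3,640.41 → $254.79
  Nov: +$1,298.40 → $1,553.19
  Dec: +$1,298.40 − $1,019.16 → $1,832.43
  Jan: +$1,298.40 − $3,640.41 → -$509.58
  Feb: +$1,298.40 → $788.82
  Mar: +$1,298.40 → $2,087.22
  Apr: +$1,298.40 − $3,640.41 → -$254.79
  May: +$1,298.40 → $1,043.61
  Jun: +$1,298.40 → $2,342.01
  Jul: +$1,298.40 − $3,640.41 → $0.00
Lowest trial balance = -$509.58 (Jan)
Initial deposit = cushion − low point = $1,298.40 − (-$509.58) = $1,807.98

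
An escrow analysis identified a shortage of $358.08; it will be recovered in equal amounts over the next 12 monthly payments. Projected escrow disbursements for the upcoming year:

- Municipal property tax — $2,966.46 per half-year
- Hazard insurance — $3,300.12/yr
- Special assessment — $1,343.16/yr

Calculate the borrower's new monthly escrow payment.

Municipal property tax: $2,966.46 × 2 = $5,932.92 annually
Hazard insurance: $3,300.12 annually
Special assessment: $1,343.16 annually
Total per year = $10,576.20
Base monthly escrow = $10,576.20 ÷ 12 = $881.35
Shortage per month = $358.08 ÷ 12 = $29.84
New monthly escrow = $881.35 + $29.84 = $911.19

$911.19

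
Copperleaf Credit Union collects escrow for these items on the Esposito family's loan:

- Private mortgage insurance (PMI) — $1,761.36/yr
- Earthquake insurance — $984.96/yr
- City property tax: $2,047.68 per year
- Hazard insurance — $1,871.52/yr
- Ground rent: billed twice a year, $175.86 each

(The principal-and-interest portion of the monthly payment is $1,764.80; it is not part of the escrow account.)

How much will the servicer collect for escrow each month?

Private mortgage insurance (PMI) — $1,761.36/yr
Earthquake insurance — $984.96/yr
City property tax — $2,047.68/yr
Hazard insurance — $1,871.52/yr
Ground rent — $175.86 × 2 = $351.72/yr
Annual escrow total = $1,761.36 + $984.96 + $2,047.68 + $1,871.52 + $351.72 = $7,017.24
Monthly = $7,017.24 / 12 = $584.77

$584.77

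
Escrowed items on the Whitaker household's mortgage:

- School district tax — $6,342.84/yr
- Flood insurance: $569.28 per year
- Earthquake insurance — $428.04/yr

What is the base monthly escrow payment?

$611.68

School district tax: $6,342.84 annually
Flood insurance: $569.28 annually
Earthquake insurance: $428.04 annually
Yearly total = $6,342.84 + $569.28 + $428.04 = $7,340.16
Base monthly escrow = $7,340.16 / 12 = $611.68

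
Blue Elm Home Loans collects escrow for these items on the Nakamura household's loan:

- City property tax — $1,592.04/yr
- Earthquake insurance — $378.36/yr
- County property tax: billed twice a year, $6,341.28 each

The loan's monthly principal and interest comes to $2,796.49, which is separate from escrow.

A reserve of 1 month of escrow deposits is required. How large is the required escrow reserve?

City property tax = $1,592.04 per year
Earthquake insurance = $378.36 per year
County property tax = $6,341.28 × 2 = $12,682.56 per year
Total annual escrow = $1,592.04 + $378.36 + $12,682.56 = $14,652.96
Monthly escrow = $14,652.96 ÷ 12 = $1,221.08
Reserve = 1 × $1,221.08 = $1,221.08

$1,221.08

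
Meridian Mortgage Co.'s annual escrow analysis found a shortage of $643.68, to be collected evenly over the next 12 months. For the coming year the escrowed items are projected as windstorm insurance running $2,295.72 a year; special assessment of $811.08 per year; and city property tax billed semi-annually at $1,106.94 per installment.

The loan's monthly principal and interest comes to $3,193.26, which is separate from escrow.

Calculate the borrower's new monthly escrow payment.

$497.03

Windstorm insurance — $2,295.72 annually
Special assessment — $811.08 annually
City property tax — $1,106.94 × 2 = $2,213.88 annually
Yearly total = $5,320.68
Monthly = $5,320.68 / 12 = $443.39
Monthly shortage recovery: $643.68 ÷ 12 = $53.64
New monthly escrow = $443.39 + $53.64 = $497.03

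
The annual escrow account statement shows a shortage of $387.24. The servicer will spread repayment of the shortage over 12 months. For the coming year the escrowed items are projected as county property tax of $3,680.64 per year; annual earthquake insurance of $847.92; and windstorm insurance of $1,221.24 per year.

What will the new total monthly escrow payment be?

$511.42

County property tax — $3,680.64/yr
Earthquake insurance — $847.92/yr
Windstorm insurance — $1,221.24/yr
Annual escrow total = $3,680.64 + $847.92 + $1,221.24 = $5,749.80
Monthly escrow = $5,749.80 / 12 = $479.15
Shortage spread = $387.24 ÷ 12 = $32.27/mo
New monthly escrow = $479.15 + $32.27 = $511.42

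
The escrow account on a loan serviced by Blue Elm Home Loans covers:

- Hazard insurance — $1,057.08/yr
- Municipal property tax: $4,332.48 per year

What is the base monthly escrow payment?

Hazard insurance: $1,057.08 per year
Municipal property tax: $4,332.48 per year
Combined annual = $1,057.08 + $4,332.48 = $5,389.56
Base monthly escrow = $5,389.56 / 12 = $449.13

$449.13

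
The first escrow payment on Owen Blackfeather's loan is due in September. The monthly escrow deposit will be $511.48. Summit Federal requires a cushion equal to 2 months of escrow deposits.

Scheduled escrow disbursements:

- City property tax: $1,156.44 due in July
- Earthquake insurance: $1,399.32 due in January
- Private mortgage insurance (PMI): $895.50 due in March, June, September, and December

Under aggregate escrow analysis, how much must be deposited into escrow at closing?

Cushion = 2 × $511.48 = $1,022.96
Trial balance (start $0, +$511.48 each month, − disbursements):
  Sep: +$511.48 − $895.50 → -$384.02
  Oct: +$511.48 → $127.46
  Nov: +$511.48 → $638.94
  Dec: +$511.48 − $895.50 → $254.92
  Jan: +$511.48 − $1,399.32 → -$632.92
  Feb: +$511.48 → -$121.44
  Mar: +$511.48 − $895.50 → -$505.46
  Apr: +$511.48 → $6.02
  May: +$511.48 → $517.50
  Jun: +$511.48 − $895.50 → $133.48
  Jul: +$511.48 − $1,156.44 → -$511.48
  Aug: +$511.48 → $0.00
Lowest trial balance = -$632.92 (Jan)
Initial deposit = cushion − low point = $1,022.96 − (-$632.92) = $1,655.88

$1,655.88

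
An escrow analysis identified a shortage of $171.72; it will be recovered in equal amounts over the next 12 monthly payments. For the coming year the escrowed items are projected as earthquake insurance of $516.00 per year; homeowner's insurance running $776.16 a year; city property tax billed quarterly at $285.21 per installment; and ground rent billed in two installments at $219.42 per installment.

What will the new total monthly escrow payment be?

Earthquake insurance — $516.00
Homeowner's insurance — $776.16
City property tax — $285.21 × 4 = $1,140.84
Ground rent — $219.42 × 2 = $438.84
Annual escrow total = $2,871.84
Monthly escrow = $2,871.84 ÷ 12 = $239.32
Shortage per month = $171.72 ÷ 12 = $14.31
New monthly escrow = $239.32 + $14.31 = $253.63

$253.63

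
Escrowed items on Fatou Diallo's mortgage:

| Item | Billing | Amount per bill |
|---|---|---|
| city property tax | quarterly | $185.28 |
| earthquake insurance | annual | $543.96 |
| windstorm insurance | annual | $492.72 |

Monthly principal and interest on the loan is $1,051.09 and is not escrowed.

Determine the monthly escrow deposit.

City property tax — $185.28 × 4 = $741.12 annually
Earthquake insurance — $543.96 annually
Windstorm insurance — $492.72 annually
Total per year = $741.12 + $543.96 + $492.72 = $1,777.80
Monthly = $1,777.80 ÷ 12 = $148.15

$148.15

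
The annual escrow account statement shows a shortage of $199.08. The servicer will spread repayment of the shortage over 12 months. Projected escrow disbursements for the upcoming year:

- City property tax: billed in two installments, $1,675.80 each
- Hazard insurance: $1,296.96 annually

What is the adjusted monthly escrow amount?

$403.97

City property tax — $1,675.80 × 2 = $3,351.60/yr
Hazard insurance — $1,296.96/yr
Yearly total = $3,351.60 + $1,296.96 = $4,648.56
Monthly escrow = $4,648.56 ÷ 12 = $387.38
Shortage per month = $199.08 / 12 = $16.59
New monthly escrow = $387.38 + $16.59 = $403.97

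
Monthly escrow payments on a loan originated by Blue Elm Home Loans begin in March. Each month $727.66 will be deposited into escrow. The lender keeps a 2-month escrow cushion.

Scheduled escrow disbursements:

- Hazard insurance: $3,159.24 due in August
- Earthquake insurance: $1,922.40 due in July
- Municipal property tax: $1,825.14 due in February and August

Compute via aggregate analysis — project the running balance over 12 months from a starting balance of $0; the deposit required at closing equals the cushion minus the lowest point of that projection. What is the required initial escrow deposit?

Cushion = 2 × $727.66 = $1,455.32
Trial balance (start $0, +$727.66 each month, − disbursements):
  Mar: +$727.66 → $727.66
  Apr: +$727.66 → $1,455.32
  May: +$727.66 → $2,182.98
  Jun: +$727.66 → $2,910.64
  Jul: +$727.66 − $1,922.40 → $1,715.90
  Aug: +$727.66 − $4,984.38 → -$2,540.82
  Sep: +$727.66 → -$1,813.16
  Oct: +$727.66 → -$1,085.50
  Nov: +$727.66 → -$357.84
  Dec: +$727.66 → $369.82
  Jan: +$727.66 → $1,097.48
  Feb: +$727.66 − $1,825.14 → $0.00
Lowest trial balance = -$2,540.82 (Aug)
Initial deposit = cushion − low point = $1,455.32 − (-$2,540.82) = $3,996.14

$3,996.14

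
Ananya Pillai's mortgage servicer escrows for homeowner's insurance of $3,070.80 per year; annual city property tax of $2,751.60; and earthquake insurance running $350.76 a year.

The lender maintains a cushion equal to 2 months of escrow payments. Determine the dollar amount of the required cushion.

Homeowner's insurance: $3,070.80 annually
City property tax: $2,751.60 annually
Earthquake insurance: $350.76 annually
Total annual escrow = $3,070.80 + $2,751.60 + $350.76 = $6,173.16
Monthly escrow = $6,173.16 ÷ 12 = $514.43
Reserve = 2 × $514.43 = $1,028.86

$1,028.86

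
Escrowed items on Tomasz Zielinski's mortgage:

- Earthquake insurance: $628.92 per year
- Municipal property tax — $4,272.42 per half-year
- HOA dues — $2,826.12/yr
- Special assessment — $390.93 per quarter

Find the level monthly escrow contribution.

$1,130.30

Earthquake insurance = $628.92/yr
Municipal property tax = $4,272.42 × 2 = $8,544.84/yr
HOA dues = $2,826.12/yr
Special assessment = $390.93 × 4 = $1,563.72/yr
Total annual escrow = $628.92 + $8,544.84 + $2,826.12 + $1,563.72 = $13,563.60
Base monthly escrow = $13,563.60 ÷ 12 = $1,130.30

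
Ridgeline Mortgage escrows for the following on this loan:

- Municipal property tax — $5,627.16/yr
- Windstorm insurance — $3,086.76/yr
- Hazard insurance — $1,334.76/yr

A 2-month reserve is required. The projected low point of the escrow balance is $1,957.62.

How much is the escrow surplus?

$282.84

Municipal property tax = $5,627.16 per year
Windstorm insurance = $3,086.76 per year
Hazard insurance = $1,334.76 per year
Total per year = $10,048.68
Monthly = $10,048.68 ÷ 12 = $837.39
Cushion = 2 × $837.39 = $1,674.78
Excess over cushion: $1,957.62 − $1,674.78 = $282.84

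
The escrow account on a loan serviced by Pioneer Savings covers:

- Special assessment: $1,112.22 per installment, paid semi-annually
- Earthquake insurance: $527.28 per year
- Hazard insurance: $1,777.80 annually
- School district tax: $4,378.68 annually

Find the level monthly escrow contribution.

Special assessment — $1,112.22 × 2 = $2,224.44 annually
Earthquake insurance — $527.28 annually
Hazard insurance — $1,777.80 annually
School district tax — $4,378.68 annually
Annual escrow total = $8,908.20
Base monthly escrow = $8,908.20 / 12 = $742.35

$742.35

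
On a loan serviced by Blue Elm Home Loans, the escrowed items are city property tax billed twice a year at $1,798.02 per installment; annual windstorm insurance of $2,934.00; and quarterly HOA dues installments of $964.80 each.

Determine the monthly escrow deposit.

City property tax = $1,798.02 × 2 = $3,596.04 per year
Windstorm insurance = $2,934.00 per year
HOA dues = $964.80 × 4 = $3,859.20 per year
Yearly total = $3,596.04 + $2,934.00 + $3,859.20 = $10,389.24
Base monthly escrow = $10,389.24 / 12 = $865.77

$865.77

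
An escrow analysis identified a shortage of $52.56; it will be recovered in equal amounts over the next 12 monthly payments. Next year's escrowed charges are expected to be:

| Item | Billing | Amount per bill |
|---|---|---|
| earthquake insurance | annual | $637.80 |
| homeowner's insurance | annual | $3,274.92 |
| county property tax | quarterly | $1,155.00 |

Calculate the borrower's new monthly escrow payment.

$715.44

Earthquake insurance = $637.80 annually
Homeowner's insurance = $3,274.92 annually
County property tax = $1,155.00 × 4 = $4,620.00 annually
Total annual escrow = $637.80 + $3,274.92 + $4,620.00 = $8,532.72
Monthly escrow = $8,532.72 / 12 = $711.06
Shortage spread = $52.56 / 12 = $4.38/mo
Adjusted monthly = $711.06 + $4.38 = $715.44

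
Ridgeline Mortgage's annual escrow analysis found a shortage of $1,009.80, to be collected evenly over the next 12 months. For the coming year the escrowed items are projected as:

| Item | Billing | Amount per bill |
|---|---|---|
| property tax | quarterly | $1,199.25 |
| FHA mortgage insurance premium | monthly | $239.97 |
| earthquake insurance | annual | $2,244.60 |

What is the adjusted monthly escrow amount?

Property tax — $1,199.25 × 4 = $4,797.00 annually
FHA mortgage insurance premium — $239.97 × 12 = $2,879.64 annually
Earthquake insurance — $2,244.60 annually
Annual escrow total = $4,797.00 + $2,879.64 + $2,244.60 = $9,921.24
Monthly = $9,921.24 ÷ 12 = $826.77
Monthly shortage recovery: $1,009.80 ÷ 12 = $84.15
New monthly escrow = $826.77 + $84.15 = $910.92

$910.92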